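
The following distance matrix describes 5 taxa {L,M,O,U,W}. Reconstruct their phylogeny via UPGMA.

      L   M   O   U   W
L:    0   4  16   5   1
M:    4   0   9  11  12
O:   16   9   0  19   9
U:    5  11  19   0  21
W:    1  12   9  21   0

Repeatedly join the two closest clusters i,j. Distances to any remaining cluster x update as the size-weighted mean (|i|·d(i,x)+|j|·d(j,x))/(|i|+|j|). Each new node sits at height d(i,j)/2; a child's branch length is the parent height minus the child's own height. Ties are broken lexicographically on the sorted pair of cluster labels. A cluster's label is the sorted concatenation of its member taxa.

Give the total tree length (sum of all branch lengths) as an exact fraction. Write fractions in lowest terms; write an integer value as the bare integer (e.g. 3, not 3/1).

iteration 1: select L,W (d=1); attach at lengths (1/2, 1/2); label the merged cluster LW
  updated: d(LW,M)=8, d(LW,O)=25/2, d(LW,U)=13
iteration 2: select LW,M (d=8); attach at lengths (7/2, 4); label the merged cluster LMW
  updated: d(LMW,O)=34/3, d(LMW,U)=37/3
iteration 3: select LMW,O (d=34/3); attach at lengths (5/3, 17/3); label the merged cluster LMOW
  updated: d(LMOW,U)=14
iteration 4: select LMOW,U (d=14); attach at lengths (4/3, 7); label the merged cluster LMOUW
final tree: ((((L:1/2,W:1/2):7/2,M:4):5/3,O:17/3):4/3,U:7)
total length: 145/6

145/6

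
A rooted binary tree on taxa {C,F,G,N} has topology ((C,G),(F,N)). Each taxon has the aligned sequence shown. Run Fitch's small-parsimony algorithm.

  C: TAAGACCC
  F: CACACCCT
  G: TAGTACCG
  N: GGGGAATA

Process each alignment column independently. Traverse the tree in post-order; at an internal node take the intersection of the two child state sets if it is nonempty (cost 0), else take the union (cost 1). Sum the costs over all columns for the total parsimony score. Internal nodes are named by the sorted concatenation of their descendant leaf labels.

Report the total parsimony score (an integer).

13

site 0, node CG: C={T} ∩ G={T} → {T} (+0)
site 0, node FN: F={C} ∪ N={G} → {C,G} (+1)
site 0, node CFGN: CG={T} ∪ FN={C,G} → {C,G,T} (+1)
site 1, node CG: C={A} ∩ G={A} → {A} (+0)
site 1, node FN: F={A} ∪ N={G} → {A,G} (+1)
site 1, node CFGN: CG={A} ∩ FN={A,G} → {A} (+0)
site 2, node CG: C={A} ∪ G={G} → {A,G} (+1)
site 2, node FN: F={C} ∪ N={G} → {C,G} (+1)
site 2, node CFGN: CG={A,G} ∩ FN={C,G} → {G} (+0)
site 3, node CG: C={G} ∪ G={T} → {G,T} (+1)
site 3, node FN: F={A} ∪ N={G} → {A,G} (+1)
site 3, node CFGN: CG={G,T} ∩ FN={A,G} → {G} (+0)
site 4, node CG: C={A} ∩ G={A} → {A} (+0)
site 4, node FN: F={C} ∪ N={A} → {A,C} (+1)
site 4, node CFGN: CG={A} ∩ FN={A,C} → {A} (+0)
site 5, node CG: C={C} ∩ G={C} → {C} (+0)
site 5, node FN: F={C} ∪ N={A} → {A,C} (+1)
site 5, node CFGN: CG={C} ∩ FN={A,C} → {C} (+0)
site 6, node CG: C={C} ∩ G={C} → {C} (+0)
site 6, node FN: F={C} ∪ N={T} → {C,T} (+1)
site 6, node CFGN: CG={C} ∩ FN={C,T} → {C} (+0)
site 7, node CG: C={C} ∪ G={G} → {C,G} (+1)
site 7, node FN: F={T} ∪ N={A} → {A,T} (+1)
site 7, node CFGN: CG={C,G} ∪ FN={A,T} → {A,C,G,T} (+1)
per-site changes: [2, 1, 2, 2, 1, 1, 1, 3]; total = 13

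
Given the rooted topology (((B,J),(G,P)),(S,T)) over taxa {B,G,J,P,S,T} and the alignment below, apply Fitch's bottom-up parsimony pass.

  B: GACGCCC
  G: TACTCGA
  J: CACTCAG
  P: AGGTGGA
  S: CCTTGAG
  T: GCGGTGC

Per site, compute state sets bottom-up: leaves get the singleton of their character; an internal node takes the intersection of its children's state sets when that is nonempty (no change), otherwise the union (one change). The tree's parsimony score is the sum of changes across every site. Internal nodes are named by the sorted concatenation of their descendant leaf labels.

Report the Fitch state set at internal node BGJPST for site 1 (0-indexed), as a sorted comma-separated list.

site 0, node BJ: B={G} ∪ J={C} → {C,G} (+1)
site 0, node GP: G={T} ∪ P={A} → {A,T} (+1)
site 0, node BGJP: BJ={C,G} ∪ GP={A,T} → {A,C,G,T} (+1)
site 0, node ST: S={C} ∪ T={G} → {C,G} (+1)
site 0, node BGJPST: BGJP={A,C,G,T} ∩ ST={C,G} → {C,G} (+0)
site 1, node BJ: B={A} ∩ J={A} → {A} (+0)
site 1, node GP: G={A} ∪ P={G} → {A,G} (+1)
site 1, node BGJP: BJ={A} ∩ GP={A,G} → {A} (+0)
site 1, node ST: S={C} ∩ T={C} → {C} (+0)
site 1, node BGJPST: BGJP={A} ∪ ST={C} → {A,C} (+1)
site 2, node BJ: B={C} ∩ J={C} → {C} (+0)
site 2, node GP: G={C} ∪ P={G} → {C,G} (+1)
site 2, node BGJP: BJ={C} ∩ GP={C,G} → {C} (+0)
site 2, node ST: S={T} ∪ T={G} → {G,T} (+1)
site 2, node BGJPST: BGJP={C} ∪ ST={G,T} → {C,G,T} (+1)
site 3, node BJ: B={G} ∪ J={T} → {G,T} (+1)
site 3, node GP: G={T} ∩ P={T} → {T} (+0)
site 3, node BGJP: BJ={G,T} ∩ GP={T} → {T} (+0)
site 3, node ST: S={T} ∪ T={G} → {G,T} (+1)
site 3, node BGJPST: BGJP={T} ∩ ST={G,T} → {T} (+0)
site 4, node BJ: B={C} ∩ J={C} → {C} (+0)
site 4, node GP: G={C} ∪ P={G} → {C,G} (+1)
site 4, node BGJP: BJ={C} ∩ GP={C,G} → {C} (+0)
site 4, node ST: S={G} ∪ T={T} → {G,T} (+1)
site 4, node BGJPST: BGJP={C} ∪ ST={G,T} → {C,G,T} (+1)
site 5, node BJ: B={C} ∪ J={A} → {A,C} (+1)
site 5, node GP: G={G} ∩ P={G} → {G} (+0)
site 5, node BGJP: BJ={A,C} ∪ GP={G} → {A,C,G} (+1)
site 5, node ST: S={A} ∪ T={G} → {A,G} (+1)
site 5, node BGJPST: BGJP={A,C,G} ∩ ST={A,G} → {A,G} (+0)
site 6, node BJ: B={C} ∪ J={G} → {C,G} (+1)
site 6, node GP: G={A} ∩ P={A} → {A} (+0)
site 6, node BGJP: BJ={C,G} ∪ GP={A} → {A,C,G} (+1)
site 6, node ST: S={G} ∪ T={C} → {C,G} (+1)
site 6, node BGJPST: BGJP={A,C,G} ∩ ST={C,G} → {C,G} (+0)
per-site changes: [4, 2, 3, 2, 3, 3, 3]; total = 20

A,C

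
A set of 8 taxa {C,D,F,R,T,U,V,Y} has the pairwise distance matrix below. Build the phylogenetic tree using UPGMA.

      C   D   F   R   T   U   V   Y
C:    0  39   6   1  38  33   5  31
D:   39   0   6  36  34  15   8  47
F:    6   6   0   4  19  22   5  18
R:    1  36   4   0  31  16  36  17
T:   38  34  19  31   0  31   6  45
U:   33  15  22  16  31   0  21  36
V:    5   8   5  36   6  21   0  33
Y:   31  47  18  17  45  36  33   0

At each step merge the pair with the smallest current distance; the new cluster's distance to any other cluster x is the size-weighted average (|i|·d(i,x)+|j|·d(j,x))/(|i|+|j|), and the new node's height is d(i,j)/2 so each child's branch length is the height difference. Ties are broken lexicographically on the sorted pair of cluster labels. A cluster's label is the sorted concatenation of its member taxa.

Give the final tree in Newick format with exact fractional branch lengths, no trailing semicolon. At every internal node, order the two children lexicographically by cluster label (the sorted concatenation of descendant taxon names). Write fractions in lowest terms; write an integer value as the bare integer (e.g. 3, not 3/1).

((((C:1/2,R:1/2):2,F:5/2):17/2,Y:11):95/32,((D:15/2,U:15/2):17/4,(T:3,V:3):35/4):71/32)

1. join C+R (d=1) ⇒ CR; edges |C|=1/2, |R|=1/2
  updated: d(CR,D)=75/2, d(CR,F)=5, d(CR,T)=69/2, d(CR,U)=49/2, d(CR,V)=41/2, d(CR,Y)=24
2. join CR+F (d=5) ⇒ CFR; edges |CR|=2, |F|=5/2
  updated: d(CFR,D)=27, d(CFR,T)=88/3, d(CFR,U)=71/3, d(CFR,V)=46/3, d(CFR,Y)=22
3. join T+V (d=6) ⇒ TV; edges |T|=3, |V|=3
  updated: d(CFR,TV)=67/3, d(D,TV)=21, d(TV,U)=26, d(TV,Y)=39
4. join D+U (d=15) ⇒ DU; edges |D|=15/2, |U|=15/2
  updated: d(CFR,DU)=76/3, d(DU,TV)=47/2, d(DU,Y)=83/2
5. join CFR+Y (d=22) ⇒ CFRY; edges |CFR|=17/2, |Y|=11
  updated: d(CFRY,DU)=235/8, d(CFRY,TV)=53/2
6. join DU+TV (d=47/2) ⇒ DTUV; edges |DU|=17/4, |TV|=35/4
  updated: d(CFRY,DTUV)=447/16
7. join CFRY+DTUV (d=447/16) ⇒ CDFRTUVY; edges |CFRY|=95/32, |DTUV|=71/32
final tree: ((((C:1/2,R:1/2):2,F:5/2):17/2,Y:11):95/32,((D:15/2,U:15/2):17/4,(T:3,V:3):35/4):71/32)
total length: 1027/16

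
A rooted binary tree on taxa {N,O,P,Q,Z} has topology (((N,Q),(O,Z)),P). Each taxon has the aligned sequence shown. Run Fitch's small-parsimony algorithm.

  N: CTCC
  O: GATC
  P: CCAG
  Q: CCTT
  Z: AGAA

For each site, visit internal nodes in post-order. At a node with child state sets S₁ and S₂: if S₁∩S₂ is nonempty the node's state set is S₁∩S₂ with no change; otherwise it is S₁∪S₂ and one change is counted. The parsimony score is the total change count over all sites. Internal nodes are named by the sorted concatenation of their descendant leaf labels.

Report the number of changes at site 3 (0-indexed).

3

[col 0] NQ: children N:{C}, Q:{C} ∩→ {C}; cost 0
[col 0] OZ: children O:{G}, Z:{A} ∪→ {A,G}; cost 1
[col 0] NOQZ: children NQ:{C}, OZ:{A,G} ∪→ {A,C,G}; cost 1
[col 0] NOPQZ: children NOQZ:{A,C,G}, P:{C} ∩→ {C}; cost 0
[col 1] NQ: children N:{T}, Q:{C} ∪→ {C,T}; cost 1
[col 1] OZ: children O:{A}, Z:{G} ∪→ {A,G}; cost 1
[col 1] NOQZ: children NQ:{C,T}, OZ:{A,G} ∪→ {A,C,G,T}; cost 1
[col 1] NOPQZ: children NOQZ:{A,C,G,T}, P:{C} ∩→ {C}; cost 0
[col 2] NQ: children N:{C}, Q:{T} ∪→ {C,T}; cost 1
[col 2] OZ: children O:{T}, Z:{A} ∪→ {A,T}; cost 1
[col 2] NOQZ: children NQ:{C,T}, OZ:{A,T} ∩→ {T}; cost 0
[col 2] NOPQZ: children NOQZ:{T}, P:{A} ∪→ {A,T}; cost 1
[col 3] NQ: children N:{C}, Q:{T} ∪→ {C,T}; cost 1
[col 3] OZ: children O:{C}, Z:{A} ∪→ {A,C}; cost 1
[col 3] NOQZ: children NQ:{C,T}, OZ:{A,C} ∩→ {C}; cost 0
[col 3] NOPQZ: children NOQZ:{C}, P:{G} ∪→ {C,G}; cost 1
per-site changes: [2, 3, 3, 3]; total = 11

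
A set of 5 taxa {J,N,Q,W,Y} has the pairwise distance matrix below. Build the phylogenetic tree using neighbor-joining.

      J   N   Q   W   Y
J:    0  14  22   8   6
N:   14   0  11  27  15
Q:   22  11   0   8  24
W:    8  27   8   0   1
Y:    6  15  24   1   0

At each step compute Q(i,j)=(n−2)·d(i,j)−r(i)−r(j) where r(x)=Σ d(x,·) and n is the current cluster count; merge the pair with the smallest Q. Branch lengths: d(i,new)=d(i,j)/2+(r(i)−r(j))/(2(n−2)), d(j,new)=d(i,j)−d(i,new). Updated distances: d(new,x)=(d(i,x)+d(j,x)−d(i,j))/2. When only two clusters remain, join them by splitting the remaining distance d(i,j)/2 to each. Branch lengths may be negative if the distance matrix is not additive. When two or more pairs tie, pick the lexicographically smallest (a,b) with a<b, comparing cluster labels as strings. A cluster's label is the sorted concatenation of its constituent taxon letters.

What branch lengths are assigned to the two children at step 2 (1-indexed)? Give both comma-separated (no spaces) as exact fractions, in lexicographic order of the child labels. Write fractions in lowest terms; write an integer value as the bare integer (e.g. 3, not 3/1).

13/4,37/4

step 1: merge (N,Q) at d=11, Q=-99; branch lengths N→35/6, Q→31/6; new cluster NQ
  updated: d(J,NQ)=25/2, d(NQ,W)=12, d(NQ,Y)=14
step 2: merge (J,NQ) at d=25/2, Q=-40; branch lengths J→13/4, NQ→37/4; new cluster JNQ
  updated: d(JNQ,W)=15/4, d(JNQ,Y)=15/4
step 3: merge (JNQ,W) at d=15/4, Q=-17/2; branch lengths JNQ→13/4, W→1/2; new cluster JNQW
  updated: d(JNQW,Y)=1/2
step 4: merge (JNQW,Y) at d=1/2; branch lengths JNQW→1/4, Y→1/4; new cluster JNQWY
final tree: (((J:13/4,(N:35/6,Q:31/6):37/4):13/4,W:1/2):1/4,Y:1/4)
total length: 111/4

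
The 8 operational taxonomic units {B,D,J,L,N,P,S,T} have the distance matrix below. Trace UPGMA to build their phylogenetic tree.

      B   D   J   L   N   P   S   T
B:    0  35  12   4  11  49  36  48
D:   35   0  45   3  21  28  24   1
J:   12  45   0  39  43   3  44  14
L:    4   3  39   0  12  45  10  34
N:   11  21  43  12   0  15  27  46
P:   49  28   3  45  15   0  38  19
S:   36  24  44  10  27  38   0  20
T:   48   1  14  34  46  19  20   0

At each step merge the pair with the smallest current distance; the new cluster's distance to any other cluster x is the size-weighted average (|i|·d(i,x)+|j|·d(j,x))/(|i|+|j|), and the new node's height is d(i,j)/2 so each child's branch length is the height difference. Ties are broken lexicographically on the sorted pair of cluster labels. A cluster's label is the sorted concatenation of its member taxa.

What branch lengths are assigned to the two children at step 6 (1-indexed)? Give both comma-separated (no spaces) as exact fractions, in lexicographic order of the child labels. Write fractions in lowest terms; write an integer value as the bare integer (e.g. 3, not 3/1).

step 1: merge (D,T) at d=1; branch lengths D→1/2, T→1/2; new cluster DT
  updated: d(B,DT)=83/2, d(DT,J)=59/2, d(DT,L)=37/2, d(DT,N)=67/2, d(DT,P)=47/2, d(DT,S)=22
step 2: merge (J,P) at d=3; branch lengths J→3/2, P→3/2; new cluster JP
  updated: d(B,JP)=61/2, d(DT,JP)=53/2, d(JP,L)=42, d(JP,N)=29, d(JP,S)=41
step 3: merge (B,L) at d=4; branch lengths B→2, L→2; new cluster BL
  updated: d(BL,DT)=30, d(BL,JP)=145/4, d(BL,N)=23/2, d(BL,S)=23
step 4: merge (BL,N) at d=23/2; branch lengths BL→15/4, N→23/4; new cluster BLN
  updated: d(BLN,DT)=187/6, d(BLN,JP)=203/6, d(BLN,S)=73/3
step 5: merge (DT,S) at d=22; branch lengths DT→21/2, S→11; new cluster DST
  updated: d(BLN,DST)=260/9, d(DST,JP)=94/3
step 6: merge (BLN,DST) at d=260/9; branch lengths BLN→313/36, DST→31/9; new cluster BDLNST
  updated: d(BDLNST,JP)=391/12
step 7: merge (BDLNST,JP) at d=391/12; branch lengths BDLNST→133/72, JP→355/24; new cluster BDJLNPST
final tree: ((((B:2,L:2):15/4,N:23/4):313/36,((D:1/2,T:1/2):21/2,S:11):31/9):133/72,(J:3/2,P:3/2):355/24)
total length: 610/9

313/36,31/9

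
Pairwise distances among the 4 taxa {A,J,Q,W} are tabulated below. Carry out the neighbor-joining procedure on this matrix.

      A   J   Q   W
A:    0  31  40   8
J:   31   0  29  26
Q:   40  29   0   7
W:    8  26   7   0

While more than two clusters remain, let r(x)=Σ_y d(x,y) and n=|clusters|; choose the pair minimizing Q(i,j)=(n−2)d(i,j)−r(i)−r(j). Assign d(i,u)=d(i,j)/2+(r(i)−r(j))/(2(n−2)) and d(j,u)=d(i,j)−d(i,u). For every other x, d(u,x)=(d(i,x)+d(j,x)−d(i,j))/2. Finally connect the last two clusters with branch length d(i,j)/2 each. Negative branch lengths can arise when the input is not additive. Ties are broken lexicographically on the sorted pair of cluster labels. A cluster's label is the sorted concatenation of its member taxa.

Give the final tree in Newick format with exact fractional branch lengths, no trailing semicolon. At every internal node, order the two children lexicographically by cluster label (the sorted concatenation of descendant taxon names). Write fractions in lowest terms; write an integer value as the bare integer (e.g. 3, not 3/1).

step 1: merge (A,W) at d=8, Q=-104; branch lengths A→27/2, W→-11/2; new cluster AW
  updated: d(AW,J)=49/2, d(AW,Q)=39/2
step 2: merge (AW,J) at d=49/2, Q=-73; branch lengths AW→15/2, J→17; new cluster AJW
  updated: d(AJW,Q)=12
step 3: merge (AJW,Q) at d=12; branch lengths AJW→6, Q→6; new cluster AJQW
final tree: (((A:27/2,W:-11/2):15/2,J:17):6,Q:6)
total length: 89/2

(((A:27/2,W:-11/2):15/2,J:17):6,Q:6)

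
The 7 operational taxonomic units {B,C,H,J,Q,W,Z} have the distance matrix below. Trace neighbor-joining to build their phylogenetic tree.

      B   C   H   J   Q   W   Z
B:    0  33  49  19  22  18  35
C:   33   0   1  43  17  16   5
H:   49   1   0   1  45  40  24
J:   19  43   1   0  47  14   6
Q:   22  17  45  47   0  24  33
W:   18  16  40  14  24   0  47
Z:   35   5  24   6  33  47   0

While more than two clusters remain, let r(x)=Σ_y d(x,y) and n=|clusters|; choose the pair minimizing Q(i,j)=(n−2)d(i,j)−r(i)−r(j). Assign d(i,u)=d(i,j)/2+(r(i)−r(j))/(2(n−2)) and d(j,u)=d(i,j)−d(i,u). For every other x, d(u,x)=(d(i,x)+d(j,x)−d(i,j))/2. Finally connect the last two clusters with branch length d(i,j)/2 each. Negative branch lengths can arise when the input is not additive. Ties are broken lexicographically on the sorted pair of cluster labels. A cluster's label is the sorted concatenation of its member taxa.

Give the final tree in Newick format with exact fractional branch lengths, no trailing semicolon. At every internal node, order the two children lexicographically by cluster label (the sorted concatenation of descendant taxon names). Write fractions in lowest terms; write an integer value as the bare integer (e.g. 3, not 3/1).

iteration 1: select H,J (d=1, Q=-285); attach at lengths (7/2, -5/2); label the merged cluster HJ
  updated: d(B,HJ)=67/2, d(C,HJ)=43/2, d(HJ,Q)=91/2, d(HJ,W)=53/2, d(HJ,Z)=29/2
iteration 2: select HJ,Z (d=29/2, Q=-218); attach at lengths (65/8, 51/8); label the merged cluster HJZ
  updated: d(B,HJZ)=27, d(C,HJZ)=6, d(HJZ,Q)=32, d(HJZ,W)=59/2
iteration 3: select C,HJZ (d=6, Q=-297/2); attach at lengths (-3/4, 27/4); label the merged cluster CHJZ
  updated: d(B,CHJZ)=27, d(CHJZ,Q)=43/2, d(CHJZ,W)=79/4
iteration 4: select B,W (d=18, Q=-371/4); attach at lengths (165/16, 123/16); label the merged cluster BW
  updated: d(BW,CHJZ)=115/8, d(BW,Q)=14
iteration 5: select BW,CHJZ (d=115/8, Q=-399/8); attach at lengths (55/16, 175/16); label the merged cluster BCHJWZ
  updated: d(BCHJWZ,Q)=169/16
iteration 6: select BCHJWZ,Q (d=169/16); attach at lengths (169/32, 169/32); label the merged cluster BCHJQWZ
final tree: (((B:165/16,W:123/16):55/16,(C:-3/4,((H:7/2,J:-5/2):65/8,Z:51/8):27/4):175/16):169/32,Q:169/32)
total length: 1031/16

(((B:165/16,W:123/16):55/16,(C:-3/4,((H:7/2,J:-5/2):65/8,Z:51/8):27/4):175/16):169/32,Q:169/32)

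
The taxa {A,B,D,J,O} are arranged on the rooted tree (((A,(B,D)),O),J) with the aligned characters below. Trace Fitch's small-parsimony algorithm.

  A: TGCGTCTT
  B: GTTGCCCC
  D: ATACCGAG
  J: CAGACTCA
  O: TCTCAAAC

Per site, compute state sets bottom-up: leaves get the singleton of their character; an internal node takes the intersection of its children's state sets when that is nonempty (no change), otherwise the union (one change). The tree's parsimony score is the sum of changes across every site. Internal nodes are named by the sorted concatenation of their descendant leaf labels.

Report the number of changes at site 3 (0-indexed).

[col 0] BD: children B:{G}, D:{A} ∪→ {A,G}; cost 1
[col 0] ABD: children A:{T}, BD:{A,G} ∪→ {A,G,T}; cost 1
[col 0] ABDO: children ABD:{A,G,T}, O:{T} ∩→ {T}; cost 0
[col 0] ABDJO: children ABDO:{T}, J:{C} ∪→ {C,T}; cost 1
[col 1] BD: children B:{T}, D:{T} ∩→ {T}; cost 0
[col 1] ABD: children A:{G}, BD:{T} ∪→ {G,T}; cost 1
[col 1] ABDO: children ABD:{G,T}, O:{C} ∪→ {C,G,T}; cost 1
[col 1] ABDJO: children ABDO:{C,G,T}, J:{A} ∪→ {A,C,G,T}; cost 1
[col 2] BD: children B:{T}, D:{A} ∪→ {A,T}; cost 1
[col 2] ABD: children A:{C}, BD:{A,T} ∪→ {A,C,T}; cost 1
[col 2] ABDO: children ABD:{A,C,T}, O:{T} ∩→ {T}; cost 0
[col 2] ABDJO: children ABDO:{T}, J:{G} ∪→ {G,T}; cost 1
[col 3] BD: children B:{G}, D:{C} ∪→ {C,G}; cost 1
[col 3] ABD: children A:{G}, BD:{C,G} ∩→ {G}; cost 0
[col 3] ABDO: children ABD:{G}, O:{C} ∪→ {C,G}; cost 1
[col 3] ABDJO: children ABDO:{C,G}, J:{A} ∪→ {A,C,G}; cost 1
[col 4] BD: children B:{C}, D:{C} ∩→ {C}; cost 0
[col 4] ABD: children A:{T}, BD:{C} ∪→ {C,T}; cost 1
[col 4] ABDO: children ABD:{C,T}, O:{A} ∪→ {A,C,T}; cost 1
[col 4] ABDJO: children ABDO:{A,C,T}, J:{C} ∩→ {C}; cost 0
[col 5] BD: children B:{C}, D:{G} ∪→ {C,G}; cost 1
[col 5] ABD: children A:{C}, BD:{C,G} ∩→ {C}; cost 0
[col 5] ABDO: children ABD:{C}, O:{A} ∪→ {A,C}; cost 1
[col 5] ABDJO: children ABDO:{A,C}, J:{T} ∪→ {A,C,T}; cost 1
[col 6] BD: children B:{C}, D:{A} ∪→ {A,C}; cost 1
[col 6] ABD: children A:{T}, BD:{A,C} ∪→ {A,C,T}; cost 1
[col 6] ABDO: children ABD:{A,C,T}, O:{A} ∩→ {A}; cost 0
[col 6] ABDJO: children ABDO:{A}, J:{C} ∪→ {A,C}; cost 1
[col 7] BD: children B:{C}, D:{G} ∪→ {C,G}; cost 1
[col 7] ABD: children A:{T}, BD:{C,G} ∪→ {C,G,T}; cost 1
[col 7] ABDO: children ABD:{C,G,T}, O:{C} ∩→ {C}; cost 0
[col 7] ABDJO: children ABDO:{C}, J:{A} ∪→ {A,C}; cost 1
per-site changes: [3, 3, 3, 3, 2, 3, 3, 3]; total = 23

3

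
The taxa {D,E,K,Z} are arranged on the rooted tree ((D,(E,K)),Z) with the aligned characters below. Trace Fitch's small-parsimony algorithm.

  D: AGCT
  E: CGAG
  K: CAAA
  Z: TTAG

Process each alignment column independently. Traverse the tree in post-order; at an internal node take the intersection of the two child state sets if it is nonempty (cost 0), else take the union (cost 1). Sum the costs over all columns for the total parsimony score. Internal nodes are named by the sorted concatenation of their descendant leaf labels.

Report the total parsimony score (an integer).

site 0, node EK: E={C} ∩ K={C} → {C} (+0)
site 0, node DEK: D={A} ∪ EK={C} → {A,C} (+1)
site 0, node DEKZ: DEK={A,C} ∪ Z={T} → {A,C,T} (+1)
site 1, node EK: E={G} ∪ K={A} → {A,G} (+1)
site 1, node DEK: D={G} ∩ EK={A,G} → {G} (+0)
site 1, node DEKZ: DEK={G} ∪ Z={T} → {G,T} (+1)
site 2, node EK: E={A} ∩ K={A} → {A} (+0)
site 2, node DEK: D={C} ∪ EK={A} → {A,C} (+1)
site 2, node DEKZ: DEK={A,C} ∩ Z={A} → {A} (+0)
site 3, node EK: E={G} ∪ K={A} → {A,G} (+1)
site 3, node DEK: D={T} ∪ EK={A,G} → {A,G,T} (+1)
site 3, node DEKZ: DEK={A,G,T} ∩ Z={G} → {G} (+0)
per-site changes: [2, 2, 1, 2]; total = 7

7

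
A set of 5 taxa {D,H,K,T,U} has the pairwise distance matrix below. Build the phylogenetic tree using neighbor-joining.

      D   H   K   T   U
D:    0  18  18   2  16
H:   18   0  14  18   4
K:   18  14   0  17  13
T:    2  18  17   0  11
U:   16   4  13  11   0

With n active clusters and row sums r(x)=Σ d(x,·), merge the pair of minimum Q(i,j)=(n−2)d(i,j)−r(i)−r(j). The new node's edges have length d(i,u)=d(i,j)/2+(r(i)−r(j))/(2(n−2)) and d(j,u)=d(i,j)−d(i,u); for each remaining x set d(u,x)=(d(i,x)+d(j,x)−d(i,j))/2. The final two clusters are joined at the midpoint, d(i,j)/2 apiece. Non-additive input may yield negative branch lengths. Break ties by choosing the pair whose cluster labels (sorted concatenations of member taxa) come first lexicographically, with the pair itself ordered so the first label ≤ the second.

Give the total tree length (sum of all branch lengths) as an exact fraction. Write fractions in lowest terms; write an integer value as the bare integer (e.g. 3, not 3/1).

iteration 1: select D,T (d=2, Q=-96); attach at lengths (2, 0); label the merged cluster DT
  updated: d(DT,H)=17, d(DT,K)=33/2, d(DT,U)=25/2
iteration 2: select DT,K (d=33/2, Q=-113/2); attach at lengths (71/8, 61/8); label the merged cluster DKT
  updated: d(DKT,H)=29/4, d(DKT,U)=9/2
iteration 3: select DKT,H (d=29/4, Q=-63/4); attach at lengths (31/8, 27/8); label the merged cluster DHKT
  updated: d(DHKT,U)=5/8
iteration 4: select DHKT,U (d=5/8); attach at lengths (5/16, 5/16); label the merged cluster DHKTU
final tree: ((((D:2,T:0):71/8,K:61/8):31/8,H:27/8):5/16,U:5/16)
total length: 211/8

211/8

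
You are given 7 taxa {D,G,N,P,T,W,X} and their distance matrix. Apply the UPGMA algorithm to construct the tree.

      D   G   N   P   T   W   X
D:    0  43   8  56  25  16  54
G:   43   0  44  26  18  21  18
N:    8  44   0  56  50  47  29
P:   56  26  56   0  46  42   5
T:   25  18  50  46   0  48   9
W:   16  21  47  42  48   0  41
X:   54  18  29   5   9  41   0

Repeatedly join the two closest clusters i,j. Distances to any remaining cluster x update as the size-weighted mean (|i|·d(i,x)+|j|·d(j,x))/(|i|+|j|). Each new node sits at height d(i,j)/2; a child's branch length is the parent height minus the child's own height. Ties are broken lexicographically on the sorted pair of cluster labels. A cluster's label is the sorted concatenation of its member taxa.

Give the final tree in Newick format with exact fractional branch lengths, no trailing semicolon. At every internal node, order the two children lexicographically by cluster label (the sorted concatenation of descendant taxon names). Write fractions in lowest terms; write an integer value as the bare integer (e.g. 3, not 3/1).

(((D:4,N:4):47/4,W:63/4):131/24,((G:9,T:9):27/8,(P:5/2,X:5/2):79/8):53/6)

1. join P+X (d=5) ⇒ PX; edges |P|=5/2, |X|=5/2
  updated: d(D,PX)=55, d(G,PX)=22, d(N,PX)=85/2, d(PX,T)=55/2, d(PX,W)=83/2
2. join D+N (d=8) ⇒ DN; edges |D|=4, |N|=4
  updated: d(DN,G)=87/2, d(DN,PX)=195/4, d(DN,T)=75/2, d(DN,W)=63/2
3. join G+T (d=18) ⇒ GT; edges |G|=9, |T|=9
  updated: d(DN,GT)=81/2, d(GT,PX)=99/4, d(GT,W)=69/2
4. join GT+PX (d=99/4) ⇒ GPTX; edges |GT|=27/8, |PX|=79/8
  updated: d(DN,GPTX)=357/8, d(GPTX,W)=38
5. join DN+W (d=63/2) ⇒ DNW; edges |DN|=47/4, |W|=63/4
  updated: d(DNW,GPTX)=509/12
6. join DNW+GPTX (d=509/12) ⇒ DGNPTWX; edges |DNW|=131/24, |GPTX|=53/6
final tree: (((D:4,N:4):47/4,W:63/4):131/24,((G:9,T:9):27/8,(P:5/2,X:5/2):79/8):53/6)
total length: 2065/24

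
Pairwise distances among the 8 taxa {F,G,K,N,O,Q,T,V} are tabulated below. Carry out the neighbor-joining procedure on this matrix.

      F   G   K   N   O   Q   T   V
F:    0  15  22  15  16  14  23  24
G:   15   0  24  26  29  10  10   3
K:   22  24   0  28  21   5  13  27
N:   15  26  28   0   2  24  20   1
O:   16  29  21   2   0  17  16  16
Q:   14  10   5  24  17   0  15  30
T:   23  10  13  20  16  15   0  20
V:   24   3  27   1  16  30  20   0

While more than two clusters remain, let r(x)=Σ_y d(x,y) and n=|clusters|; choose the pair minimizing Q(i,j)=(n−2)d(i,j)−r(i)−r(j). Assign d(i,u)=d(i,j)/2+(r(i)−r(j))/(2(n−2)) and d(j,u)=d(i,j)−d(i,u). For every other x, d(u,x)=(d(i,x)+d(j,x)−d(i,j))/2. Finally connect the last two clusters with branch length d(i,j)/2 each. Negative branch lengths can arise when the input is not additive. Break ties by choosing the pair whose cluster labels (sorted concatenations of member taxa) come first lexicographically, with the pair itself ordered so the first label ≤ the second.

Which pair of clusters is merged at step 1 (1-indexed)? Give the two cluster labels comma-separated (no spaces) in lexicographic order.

1. join N+V (d=1, Q=-231) ⇒ NV; edges |N|=1/12, |V|=11/12
  updated: d(F,NV)=19, d(G,NV)=14, d(K,NV)=27, d(NV,O)=17/2, d(NV,Q)=53/2, d(NV,T)=39/2
2. join NV+O (d=17/2, Q=-359/2) ⇒ NOV; edges |NV|=99/20, |O|=71/20
  updated: d(F,NOV)=53/4, d(G,NOV)=69/4, d(K,NOV)=79/4, d(NOV,Q)=35/2, d(NOV,T)=27/2
3. join K+Q (d=5, Q=-501/4) ⇒ KQ; edges |K|=169/32, |Q|=-9/32
  updated: d(F,KQ)=31/2, d(G,KQ)=29/2, d(KQ,NOV)=129/8, d(KQ,T)=23/2
4. join F+NOV (d=53/4, Q=-697/8) ⇒ FNOV; edges |F|=371/48, |NOV|=265/48
  updated: d(FNOV,G)=19/2, d(FNOV,KQ)=147/16, d(FNOV,T)=93/8
5. join FNOV+KQ (d=147/16, Q=-377/8) ⇒ FKNOQV; edges |FNOV|=27/8, |KQ|=93/16
  updated: d(FKNOQV,G)=237/32, d(FKNOQV,T)=223/32
6. join FKNOQV+G (d=237/32, Q=-195/8) ⇒ FGKNOQV; edges |FKNOQV|=35/16, |G|=167/32
  updated: d(FGKNOQV,T)=153/32
7. join FGKNOQV+T (d=153/32) ⇒ FGKNOQTV; edges |FGKNOQV|=153/64, |T|=153/64
final tree: ((((F:371/48,((N:1/12,V:11/12):99/20,O:71/20):265/48):27/8,(K:169/32,Q:-9/32):93/16):35/16,G:167/32):153/64,T:153/64)
total length: 393/8

N,V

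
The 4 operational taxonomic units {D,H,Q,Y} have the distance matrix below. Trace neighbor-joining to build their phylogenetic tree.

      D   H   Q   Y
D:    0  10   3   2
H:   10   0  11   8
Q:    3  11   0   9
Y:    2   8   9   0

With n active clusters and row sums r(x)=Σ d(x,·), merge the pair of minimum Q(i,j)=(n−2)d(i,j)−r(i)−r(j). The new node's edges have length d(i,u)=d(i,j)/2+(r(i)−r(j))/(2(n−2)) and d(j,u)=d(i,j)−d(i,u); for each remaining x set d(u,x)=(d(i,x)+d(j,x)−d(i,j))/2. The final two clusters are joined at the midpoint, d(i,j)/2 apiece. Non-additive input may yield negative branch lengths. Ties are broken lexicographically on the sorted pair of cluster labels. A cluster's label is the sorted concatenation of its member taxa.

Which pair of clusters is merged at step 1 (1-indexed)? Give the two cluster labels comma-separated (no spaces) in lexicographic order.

D,Q

step 1: merge (D,Q) at d=3, Q=-32; branch lengths D→-1/2, Q→7/2; new cluster DQ
  updated: d(DQ,H)=9, d(DQ,Y)=4
step 2: merge (DQ,H) at d=9, Q=-21; branch lengths DQ→5/2, H→13/2; new cluster DHQ
  updated: d(DHQ,Y)=3/2
step 3: merge (DHQ,Y) at d=3/2; branch lengths DHQ→3/4, Y→3/4; new cluster DHQY
final tree: (((D:-1/2,Q:7/2):5/2,H:13/2):3/4,Y:3/4)
total length: 27/2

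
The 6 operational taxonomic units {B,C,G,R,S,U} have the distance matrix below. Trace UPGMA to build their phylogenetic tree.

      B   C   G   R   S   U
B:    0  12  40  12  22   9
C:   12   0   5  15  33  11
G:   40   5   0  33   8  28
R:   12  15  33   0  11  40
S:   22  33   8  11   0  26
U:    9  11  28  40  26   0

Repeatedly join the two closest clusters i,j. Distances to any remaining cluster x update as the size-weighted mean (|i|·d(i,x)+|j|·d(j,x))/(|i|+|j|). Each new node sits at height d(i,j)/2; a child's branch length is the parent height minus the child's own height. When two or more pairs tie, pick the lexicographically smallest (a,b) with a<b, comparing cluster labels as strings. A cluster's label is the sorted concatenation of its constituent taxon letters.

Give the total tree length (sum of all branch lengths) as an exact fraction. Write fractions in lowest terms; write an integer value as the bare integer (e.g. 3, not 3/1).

95/2

iteration 1: select C,G (d=5); attach at lengths (5/2, 5/2); label the merged cluster CG
  updated: d(B,CG)=26, d(CG,R)=24, d(CG,S)=41/2, d(CG,U)=39/2
iteration 2: select B,U (d=9); attach at lengths (9/2, 9/2); label the merged cluster BU
  updated: d(BU,CG)=91/4, d(BU,R)=26, d(BU,S)=24
iteration 3: select R,S (d=11); attach at lengths (11/2, 11/2); label the merged cluster RS
  updated: d(BU,RS)=25, d(CG,RS)=89/4
iteration 4: select CG,RS (d=89/4); attach at lengths (69/8, 45/8); label the merged cluster CGRS
  updated: d(BU,CGRS)=191/8
iteration 5: select BU,CGRS (d=191/8); attach at lengths (119/16, 13/16); label the merged cluster BCGRSU
final tree: ((B:9/2,U:9/2):119/16,((C:5/2,G:5/2):69/8,(R:11/2,S:11/2):45/8):13/16)
total length: 95/2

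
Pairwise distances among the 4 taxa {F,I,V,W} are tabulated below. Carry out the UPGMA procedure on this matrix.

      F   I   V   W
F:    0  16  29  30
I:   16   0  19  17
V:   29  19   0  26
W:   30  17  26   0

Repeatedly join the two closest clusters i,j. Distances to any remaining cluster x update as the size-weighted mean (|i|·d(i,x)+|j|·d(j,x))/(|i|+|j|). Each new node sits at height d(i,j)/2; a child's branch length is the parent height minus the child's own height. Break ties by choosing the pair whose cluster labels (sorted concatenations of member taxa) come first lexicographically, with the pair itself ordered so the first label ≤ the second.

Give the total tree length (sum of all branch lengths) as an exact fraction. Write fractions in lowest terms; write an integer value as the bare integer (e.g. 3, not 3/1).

533/12

step 1: merge (F,I) at d=16; branch lengths F→8, I→8; new cluster FI
  updated: d(FI,V)=24, d(FI,W)=47/2
step 2: merge (FI,W) at d=47/2; branch lengths FI→15/4, W→47/4; new cluster FIW
  updated: d(FIW,V)=74/3
step 3: merge (FIW,V) at d=74/3; branch lengths FIW→7/12, V→37/3; new cluster FIVW
final tree: (((F:8,I:8):15/4,W:47/4):7/12,V:37/3)
total length: 533/12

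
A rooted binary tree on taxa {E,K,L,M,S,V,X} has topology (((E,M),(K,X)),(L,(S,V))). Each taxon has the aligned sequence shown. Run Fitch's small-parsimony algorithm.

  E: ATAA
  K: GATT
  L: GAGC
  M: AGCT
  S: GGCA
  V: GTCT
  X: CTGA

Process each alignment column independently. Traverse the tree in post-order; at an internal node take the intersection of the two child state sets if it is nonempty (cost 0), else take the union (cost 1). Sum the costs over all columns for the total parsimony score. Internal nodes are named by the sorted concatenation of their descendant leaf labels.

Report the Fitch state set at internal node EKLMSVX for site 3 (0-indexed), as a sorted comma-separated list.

A,T

site 0, node EM: E={A} ∩ M={A} → {A} (+0)
site 0, node KX: K={G} ∪ X={C} → {C,G} (+1)
site 0, node EKMX: EM={A} ∪ KX={C,G} → {A,C,G} (+1)
site 0, node SV: S={G} ∩ V={G} → {G} (+0)
site 0, node LSV: L={G} ∩ SV={G} → {G} (+0)
site 0, node EKLMSVX: EKMX={A,C,G} ∩ LSV={G} → {G} (+0)
site 1, node EM: E={T} ∪ M={G} → {G,T} (+1)
site 1, node KX: K={A} ∪ X={T} → {A,T} (+1)
site 1, node EKMX: EM={G,T} ∩ KX={A,T} → {T} (+0)
site 1, node SV: S={G} ∪ V={T} → {G,T} (+1)
site 1, node LSV: L={A} ∪ SV={G,T} → {A,G,T} (+1)
site 1, node EKLMSVX: EKMX={T} ∩ LSV={A,G,T} → {T} (+0)
site 2, node EM: E={A} ∪ M={C} → {A,C} (+1)
site 2, node KX: K={T} ∪ X={G} → {G,T} (+1)
site 2, node EKMX: EM={A,C} ∪ KX={G,T} → {A,C,G,T} (+1)
site 2, node SV: S={C} ∩ V={C} → {C} (+0)
site 2, node LSV: L={G} ∪ SV={C} → {C,G} (+1)
site 2, node EKLMSVX: EKMX={A,C,G,T} ∩ LSV={C,G} → {C,G} (+0)
site 3, node EM: E={A} ∪ M={T} → {A,T} (+1)
site 3, node KX: K={T} ∪ X={A} → {A,T} (+1)
site 3, node EKMX: EM={A,T} ∩ KX={A,T} → {A,T} (+0)
site 3, node SV: S={A} ∪ V={T} → {A,T} (+1)
site 3, node LSV: L={C} ∪ SV={A,T} → {A,C,T} (+1)
site 3, node EKLMSVX: EKMX={A,T} ∩ LSV={A,C,T} → {A,T} (+0)
per-site changes: [2, 4, 4, 4]; total = 14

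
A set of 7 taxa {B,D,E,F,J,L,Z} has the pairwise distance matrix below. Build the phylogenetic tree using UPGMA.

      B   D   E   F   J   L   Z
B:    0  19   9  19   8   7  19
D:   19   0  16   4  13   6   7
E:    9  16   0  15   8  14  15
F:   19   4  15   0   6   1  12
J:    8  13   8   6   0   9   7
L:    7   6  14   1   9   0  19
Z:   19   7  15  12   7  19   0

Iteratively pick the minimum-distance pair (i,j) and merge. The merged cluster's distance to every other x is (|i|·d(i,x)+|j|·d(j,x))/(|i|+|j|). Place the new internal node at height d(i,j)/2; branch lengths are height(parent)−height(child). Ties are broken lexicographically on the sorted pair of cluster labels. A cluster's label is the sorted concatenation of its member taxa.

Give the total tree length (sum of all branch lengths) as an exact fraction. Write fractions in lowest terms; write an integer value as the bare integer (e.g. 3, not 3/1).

1. join F+L (d=1) ⇒ FL; edges |F|=1/2, |L|=1/2
  updated: d(B,FL)=13, d(D,FL)=5, d(E,FL)=29/2, d(FL,J)=15/2, d(FL,Z)=31/2
2. join D+FL (d=5) ⇒ DFL; edges |D|=5/2, |FL|=2
  updated: d(B,DFL)=15, d(DFL,E)=15, d(DFL,J)=28/3, d(DFL,Z)=38/3
3. join J+Z (d=7) ⇒ JZ; edges |J|=7/2, |Z|=7/2
  updated: d(B,JZ)=27/2, d(DFL,JZ)=11, d(E,JZ)=23/2
4. join B+E (d=9) ⇒ BE; edges |B|=9/2, |E|=9/2
  updated: d(BE,DFL)=15, d(BE,JZ)=25/2
5. join DFL+JZ (d=11) ⇒ DFJLZ; edges |DFL|=3, |JZ|=2
  updated: d(BE,DFJLZ)=14
6. join BE+DFJLZ (d=14) ⇒ BDEFJLZ; edges |BE|=5/2, |DFJLZ|=3/2
final tree: ((B:9/2,E:9/2):5/2,((D:5/2,(F:1/2,L:1/2):2):3,(J:7/2,Z:7/2):2):3/2)
total length: 61/2

61/2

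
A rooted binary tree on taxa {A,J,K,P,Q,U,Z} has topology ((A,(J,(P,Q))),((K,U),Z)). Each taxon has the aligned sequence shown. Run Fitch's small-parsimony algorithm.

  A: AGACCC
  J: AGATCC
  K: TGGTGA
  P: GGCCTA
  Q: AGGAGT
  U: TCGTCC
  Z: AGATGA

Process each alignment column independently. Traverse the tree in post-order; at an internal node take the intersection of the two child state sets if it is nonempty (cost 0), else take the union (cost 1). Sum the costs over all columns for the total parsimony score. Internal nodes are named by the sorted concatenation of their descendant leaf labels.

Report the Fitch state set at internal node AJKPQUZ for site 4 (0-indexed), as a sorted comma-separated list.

[col 0] PQ: children P:{G}, Q:{A} ∪→ {A,G}; cost 1
[col 0] JPQ: children J:{A}, PQ:{A,G} ∩→ {A}; cost 0
[col 0] AJPQ: children A:{A}, JPQ:{A} ∩→ {A}; cost 0
[col 0] KU: children K:{T}, U:{T} ∩→ {T}; cost 0
[col 0] KUZ: children KU:{T}, Z:{A} ∪→ {A,T}; cost 1
[col 0] AJKPQUZ: children AJPQ:{A}, KUZ:{A,T} ∩→ {A}; cost 0
[col 1] PQ: children P:{G}, Q:{G} ∩→ {G}; cost 0
[col 1] JPQ: children J:{G}, PQ:{G} ∩→ {G}; cost 0
[col 1] AJPQ: children A:{G}, JPQ:{G} ∩→ {G}; cost 0
[col 1] KU: children K:{G}, U:{C} ∪→ {C,G}; cost 1
[col 1] KUZ: children KU:{C,G}, Z:{G} ∩→ {G}; cost 0
[col 1] AJKPQUZ: children AJPQ:{G}, KUZ:{G} ∩→ {G}; cost 0
[col 2] PQ: children P:{C}, Q:{G} ∪→ {C,G}; cost 1
[col 2] JPQ: children J:{A}, PQ:{C,G} ∪→ {A,C,G}; cost 1
[col 2] AJPQ: children A:{A}, JPQ:{A,C,G} ∩→ {A}; cost 0
[col 2] KU: children K:{G}, U:{G} ∩→ {G}; cost 0
[col 2] KUZ: children KU:{G}, Z:{A} ∪→ {A,G}; cost 1
[col 2] AJKPQUZ: children AJPQ:{A}, KUZ:{A,G} ∩→ {A}; cost 0
[col 3] PQ: children P:{C}, Q:{A} ∪→ {A,C}; cost 1
[col 3] JPQ: children J:{T}, PQ:{A,C} ∪→ {A,C,T}; cost 1
[col 3] AJPQ: children A:{C}, JPQ:{A,C,T} ∩→ {C}; cost 0
[col 3] KU: children K:{T}, U:{T} ∩→ {T}; cost 0
[col 3] KUZ: children KU:{T}, Z:{T} ∩→ {T}; cost 0
[col 3] AJKPQUZ: children AJPQ:{C}, KUZ:{T} ∪→ {C,T}; cost 1
[col 4] PQ: children P:{T}, Q:{G} ∪→ {G,T}; cost 1
[col 4] JPQ: children J:{C}, PQ:{G,T} ∪→ {C,G,T}; cost 1
[col 4] AJPQ: children A:{C}, JPQ:{C,G,T} ∩→ {C}; cost 0
[col 4] KU: children K:{G}, U:{C} ∪→ {C,G}; cost 1
[col 4] KUZ: children KU:{C,G}, Z:{G} ∩→ {G}; cost 0
[col 4] AJKPQUZ: children AJPQ:{C}, KUZ:{G} ∪→ {C,G}; cost 1
[col 5] PQ: children P:{A}, Q:{T} ∪→ {A,T}; cost 1
[col 5] JPQ: children J:{C}, PQ:{A,T} ∪→ {A,C,T}; cost 1
[col 5] AJPQ: children A:{C}, JPQ:{A,C,T} ∩→ {C}; cost 0
[col 5] KU: children K:{A}, U:{C} ∪→ {A,C}; cost 1
[col 5] KUZ: children KU:{A,C}, Z:{A} ∩→ {A}; cost 0
[col 5] AJKPQUZ: children AJPQ:{C}, KUZ:{A} ∪→ {A,C}; cost 1
per-site changes: [2, 1, 3, 3, 4, 4]; total = 17

C,G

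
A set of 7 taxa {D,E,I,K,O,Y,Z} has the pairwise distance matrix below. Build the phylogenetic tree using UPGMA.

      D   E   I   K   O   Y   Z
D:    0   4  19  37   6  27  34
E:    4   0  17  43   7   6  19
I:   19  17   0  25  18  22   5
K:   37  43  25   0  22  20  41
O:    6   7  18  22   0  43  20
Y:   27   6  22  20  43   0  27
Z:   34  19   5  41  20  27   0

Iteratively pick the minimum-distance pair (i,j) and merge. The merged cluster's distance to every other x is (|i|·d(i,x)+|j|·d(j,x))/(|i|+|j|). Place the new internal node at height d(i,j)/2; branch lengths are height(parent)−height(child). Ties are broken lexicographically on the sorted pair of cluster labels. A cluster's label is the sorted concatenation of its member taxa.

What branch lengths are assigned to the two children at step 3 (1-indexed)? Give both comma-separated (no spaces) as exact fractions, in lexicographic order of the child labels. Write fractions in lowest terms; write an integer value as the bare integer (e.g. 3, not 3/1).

step 1: merge (D,E) at d=4; branch lengths D→2, E→2; new cluster DE
  updated: d(DE,I)=18, d(DE,K)=40, d(DE,O)=13/2, d(DE,Y)=33/2, d(DE,Z)=53/2
step 2: merge (I,Z) at d=5; branch lengths I→5/2, Z→5/2; new cluster IZ
  updated: d(DE,IZ)=89/4, d(IZ,K)=33, d(IZ,O)=19, d(IZ,Y)=49/2
step 3: merge (DE,O) at d=13/2; branch lengths DE→5/4, O→13/4; new cluster DEO
  updated: d(DEO,IZ)=127/6, d(DEO,K)=34, d(DEO,Y)=76/3
step 4: merge (K,Y) at d=20; branch lengths K→10, Y→10; new cluster KY
  updated: d(DEO,KY)=89/3, d(IZ,KY)=115/4
step 5: merge (DEO,IZ) at d=127/6; branch lengths DEO→22/3, IZ→97/12; new cluster DEIOZ
  updated: d(DEIOZ,KY)=293/10
step 6: merge (DEIOZ,KY) at d=293/10; branch lengths DEIOZ→61/15, KY→93/20; new cluster DEIKOYZ
final tree: ((((D:2,E:2):5/4,O:13/4):22/3,(I:5/2,Z:5/2):97/12):61/15,(K:10,Y:10):93/20)
total length: 1729/30

5/4,13/4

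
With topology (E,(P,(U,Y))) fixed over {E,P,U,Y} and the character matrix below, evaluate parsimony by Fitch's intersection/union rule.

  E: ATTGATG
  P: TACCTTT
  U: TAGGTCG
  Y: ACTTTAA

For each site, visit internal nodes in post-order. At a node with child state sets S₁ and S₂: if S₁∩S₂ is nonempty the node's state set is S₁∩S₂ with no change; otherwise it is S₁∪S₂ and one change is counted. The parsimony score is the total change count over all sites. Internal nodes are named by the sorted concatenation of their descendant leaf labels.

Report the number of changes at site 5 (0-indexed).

UY@0: {T} ∪ {A} = {A,T} (union, +1)
PUY@0: {T} ∩ {A,T} = {T} (intersection, +0)
EPUY@0: {A} ∪ {T} = {A,T} (union, +1)
UY@1: {A} ∪ {C} = {A,C} (union, +1)
PUY@1: {A} ∩ {A,C} = {A} (intersection, +0)
EPUY@1: {T} ∪ {A} = {A,T} (union, +1)
UY@2: {G} ∪ {T} = {G,T} (union, +1)
PUY@2: {C} ∪ {G,T} = {C,G,T} (union, +1)
EPUY@2: {T} ∩ {C,G,T} = {T} (intersection, +0)
UY@3: {G} ∪ {T} = {G,T} (union, +1)
PUY@3: {C} ∪ {G,T} = {C,G,T} (union, +1)
EPUY@3: {G} ∩ {C,G,T} = {G} (intersection, +0)
UY@4: {T} ∩ {T} = {T} (intersection, +0)
PUY@4: {T} ∩ {T} = {T} (intersection, +0)
EPUY@4: {A} ∪ {T} = {A,T} (union, +1)
UY@5: {C} ∪ {A} = {A,C} (union, +1)
PUY@5: {T} ∪ {A,C} = {A,C,T} (union, +1)
EPUY@5: {T} ∩ {A,C,T} = {T} (intersection, +0)
UY@6: {G} ∪ {A} = {A,G} (union, +1)
PUY@6: {T} ∪ {A,G} = {A,G,T} (union, +1)
EPUY@6: {G} ∩ {A,G,T} = {G} (intersection, +0)
per-site changes: [2, 2, 2, 2, 1, 2, 2]; total = 13

2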